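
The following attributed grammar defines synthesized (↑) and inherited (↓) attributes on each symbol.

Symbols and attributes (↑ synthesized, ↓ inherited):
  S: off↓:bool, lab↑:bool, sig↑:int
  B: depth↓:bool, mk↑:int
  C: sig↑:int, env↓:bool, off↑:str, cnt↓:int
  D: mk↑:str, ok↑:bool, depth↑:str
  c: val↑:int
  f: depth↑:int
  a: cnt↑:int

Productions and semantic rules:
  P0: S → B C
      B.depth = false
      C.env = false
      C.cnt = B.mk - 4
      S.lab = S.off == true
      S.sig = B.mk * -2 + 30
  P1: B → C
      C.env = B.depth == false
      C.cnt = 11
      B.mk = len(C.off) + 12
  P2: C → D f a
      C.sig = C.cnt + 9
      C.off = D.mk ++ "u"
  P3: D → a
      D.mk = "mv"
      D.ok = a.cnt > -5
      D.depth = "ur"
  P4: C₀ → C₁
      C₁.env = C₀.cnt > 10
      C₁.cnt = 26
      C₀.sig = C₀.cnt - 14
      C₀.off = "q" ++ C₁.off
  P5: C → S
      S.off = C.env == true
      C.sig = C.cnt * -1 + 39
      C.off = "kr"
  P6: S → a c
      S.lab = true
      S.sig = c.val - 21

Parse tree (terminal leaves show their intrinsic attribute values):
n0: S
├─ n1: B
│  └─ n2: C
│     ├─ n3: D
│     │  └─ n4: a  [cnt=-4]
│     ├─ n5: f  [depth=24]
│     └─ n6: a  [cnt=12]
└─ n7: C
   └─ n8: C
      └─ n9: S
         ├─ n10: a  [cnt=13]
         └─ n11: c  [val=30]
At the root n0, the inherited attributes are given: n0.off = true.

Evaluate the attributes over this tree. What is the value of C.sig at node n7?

-3

1. n0.off = true  [given at root]
2. n1.depth = false  [false]
3. n2.env = true  [B.depth == false]
4. n2.cnt = 11  [11]
5. n4.cnt = -4  [terminal]
6. n3.mk = "mv"  ["mv"]
7. n3.ok = true  [a.cnt > -5]
8. n3.depth = "ur"  ["ur"]
9. n5.depth = 24  [terminal]
10. n6.cnt = 12  [terminal]
11. n2.sig = 20  [C.cnt + 9]
12. n2.off = "mvu"  [D.mk ++ "u"]
13. n1.mk = 15  [len(C.off) + 12]
14. n7.env = false  [false]
15. n7.cnt = 11  [B.mk - 4]
16. n8.env = true  [C₀.cnt > 10]
17. n8.cnt = 26  [26]
18. n9.off = true  [C.env == true]
19. n10.cnt = 13  [terminal]
20. n11.val = 30  [terminal]
21. n9.lab = true  [true]
22. n9.sig = 9  [c.val - 21]
23. n8.sig = 13  [C.cnt * -1 + 39]
24. n8.off = "kr"  ["kr"]
25. n7.sig = -3  [C₀.cnt - 14]
26. n7.off = "qkr"  ["q" ++ C₁.off]
27. n0.lab = true  [S.off == true]
28. n0.sig = 0  [B.mk * -2 + 30]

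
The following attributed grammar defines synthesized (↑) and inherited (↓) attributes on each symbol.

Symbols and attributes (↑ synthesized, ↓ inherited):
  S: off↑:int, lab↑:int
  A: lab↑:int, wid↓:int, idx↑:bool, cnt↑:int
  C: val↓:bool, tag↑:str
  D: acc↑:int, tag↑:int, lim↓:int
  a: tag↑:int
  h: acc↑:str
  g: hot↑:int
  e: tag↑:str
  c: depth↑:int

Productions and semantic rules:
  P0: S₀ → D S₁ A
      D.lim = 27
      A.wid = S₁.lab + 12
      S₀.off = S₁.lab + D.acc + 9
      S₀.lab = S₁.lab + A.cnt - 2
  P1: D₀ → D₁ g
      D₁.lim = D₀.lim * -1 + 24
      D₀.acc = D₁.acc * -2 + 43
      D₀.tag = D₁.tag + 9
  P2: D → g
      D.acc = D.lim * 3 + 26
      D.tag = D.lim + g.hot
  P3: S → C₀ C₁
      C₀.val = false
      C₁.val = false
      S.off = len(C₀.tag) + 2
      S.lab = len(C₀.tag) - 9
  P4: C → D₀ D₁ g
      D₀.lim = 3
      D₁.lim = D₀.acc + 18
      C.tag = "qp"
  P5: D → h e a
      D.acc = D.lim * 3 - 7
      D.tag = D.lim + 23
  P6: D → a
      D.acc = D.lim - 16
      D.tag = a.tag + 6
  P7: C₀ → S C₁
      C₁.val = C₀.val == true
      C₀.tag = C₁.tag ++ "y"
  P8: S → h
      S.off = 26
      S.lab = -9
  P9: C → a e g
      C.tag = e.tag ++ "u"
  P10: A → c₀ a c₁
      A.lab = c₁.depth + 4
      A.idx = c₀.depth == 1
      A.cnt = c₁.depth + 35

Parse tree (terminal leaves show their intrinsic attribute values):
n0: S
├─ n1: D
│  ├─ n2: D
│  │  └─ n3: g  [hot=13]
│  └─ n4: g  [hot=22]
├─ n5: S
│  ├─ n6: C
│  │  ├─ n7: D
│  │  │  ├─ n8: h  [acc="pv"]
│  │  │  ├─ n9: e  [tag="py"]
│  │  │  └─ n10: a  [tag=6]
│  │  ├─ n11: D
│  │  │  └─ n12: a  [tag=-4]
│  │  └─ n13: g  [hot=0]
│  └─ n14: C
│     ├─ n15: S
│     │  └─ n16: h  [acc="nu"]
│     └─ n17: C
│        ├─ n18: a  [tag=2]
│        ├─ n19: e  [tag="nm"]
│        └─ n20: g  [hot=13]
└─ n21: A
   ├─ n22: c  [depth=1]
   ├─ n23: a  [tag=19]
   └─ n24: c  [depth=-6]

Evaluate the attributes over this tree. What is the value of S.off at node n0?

11

1. n1.lim = 27  [27]
2. n2.lim = -3  [D₀.lim * -1 + 24]
3. n3.hot = 13  [terminal]
4. n2.acc = 17  [D.lim * 3 + 26]
5. n2.tag = 10  [D.lim + g.hot]
6. n4.hot = 22  [terminal]
7. n1.acc = 9  [D₁.acc * -2 + 43]
8. n1.tag = 19  [D₁.tag + 9]
9. n6.val = false  [false]
10. n7.lim = 3  [3]
11. n8.acc = "pv"  [terminal]
12. n9.tag = "py"  [terminal]
13. n10.tag = 6  [terminal]
14. n7.acc = 2  [D.lim * 3 - 7]
15. n7.tag = 26  [D.lim + 23]
16. n11.lim = 20  [D₀.acc + 18]
17. n12.tag = -4  [terminal]
18. n11.acc = 4  [D.lim - 16]
19. n11.tag = 2  [a.tag + 6]
20. n13.hot = 0  [terminal]
21. n6.tag = "qp"  ["qp"]
22. n14.val = false  [false]
23. n16.acc = "nu"  [terminal]
24. n15.off = 26  [26]
25. n15.lab = -9  [-9]
26. n17.val = false  [C₀.val == true]
27. n18.tag = 2  [terminal]
28. n19.tag = "nm"  [terminal]
29. n20.hot = 13  [terminal]
30. n17.tag = "nmu"  [e.tag ++ "u"]
31. n14.tag = "nmuy"  [C₁.tag ++ "y"]
32. n5.off = 4  [len(C₀.tag) + 2]
33. n5.lab = -7  [len(C₀.tag) - 9]
34. n21.wid = 5  [S₁.lab + 12]
35. n22.depth = 1  [terminal]
36. n23.tag = 19  [terminal]
37. n24.depth = -6  [terminal]
38. n21.lab = -2  [c₁.depth + 4]
39. n21.idx = true  [c₀.depth == 1]
40. n21.cnt = 29  [c₁.depth + 35]
41. n0.off = 11  [S₁.lab + D.acc + 9]
42. n0.lab = 20  [S₁.lab + A.cnt - 2]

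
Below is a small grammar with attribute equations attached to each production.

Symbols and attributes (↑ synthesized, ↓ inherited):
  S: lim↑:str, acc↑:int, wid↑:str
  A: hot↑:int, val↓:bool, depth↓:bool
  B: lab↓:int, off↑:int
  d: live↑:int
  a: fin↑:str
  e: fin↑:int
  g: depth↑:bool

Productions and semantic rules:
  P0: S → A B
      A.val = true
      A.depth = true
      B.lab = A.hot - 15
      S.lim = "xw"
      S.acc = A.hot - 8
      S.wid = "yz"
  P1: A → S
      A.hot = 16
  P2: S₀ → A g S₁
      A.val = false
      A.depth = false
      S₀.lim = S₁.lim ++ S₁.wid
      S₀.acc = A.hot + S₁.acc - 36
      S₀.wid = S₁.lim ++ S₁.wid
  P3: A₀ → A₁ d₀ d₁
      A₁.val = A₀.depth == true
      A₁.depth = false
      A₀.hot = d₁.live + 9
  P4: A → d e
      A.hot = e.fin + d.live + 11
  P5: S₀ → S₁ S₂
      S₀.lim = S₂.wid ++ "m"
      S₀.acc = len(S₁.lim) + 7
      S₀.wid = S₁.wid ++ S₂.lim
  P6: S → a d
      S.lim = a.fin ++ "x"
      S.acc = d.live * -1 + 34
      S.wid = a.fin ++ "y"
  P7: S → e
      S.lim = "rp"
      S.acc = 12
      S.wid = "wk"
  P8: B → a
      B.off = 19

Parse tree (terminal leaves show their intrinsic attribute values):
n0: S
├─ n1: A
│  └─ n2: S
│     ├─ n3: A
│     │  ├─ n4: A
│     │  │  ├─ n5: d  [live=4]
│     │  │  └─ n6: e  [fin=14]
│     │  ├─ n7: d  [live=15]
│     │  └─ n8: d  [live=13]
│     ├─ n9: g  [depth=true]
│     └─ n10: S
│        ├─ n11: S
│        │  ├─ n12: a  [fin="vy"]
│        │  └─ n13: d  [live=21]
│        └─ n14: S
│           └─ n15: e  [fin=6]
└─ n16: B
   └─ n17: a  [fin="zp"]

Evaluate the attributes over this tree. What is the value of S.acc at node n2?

-4

1. n1.val = true  [true]
2. n1.depth = true  [true]
3. n3.val = false  [false]
4. n3.depth = false  [false]
5. n4.val = false  [A₀.depth == true]
6. n4.depth = false  [false]
7. n5.live = 4  [terminal]
8. n6.fin = 14  [terminal]
9. n4.hot = 29  [e.fin + d.live + 11]
10. n7.live = 15  [terminal]
11. n8.live = 13  [terminal]
12. n3.hot = 22  [d₁.live + 9]
13. n9.depth = true  [terminal]
14. n12.fin = "vy"  [terminal]
15. n13.live = 21  [terminal]
16. n11.lim = "vyx"  [a.fin ++ "x"]
17. n11.acc = 13  [d.live * -1 + 34]
18. n11.wid = "vyy"  [a.fin ++ "y"]
19. n15.fin = 6  [terminal]
20. n14.lim = "rp"  ["rp"]
21. n14.acc = 12  [12]
22. n14.wid = "wk"  ["wk"]
23. n10.lim = "wkm"  [S₂.wid ++ "m"]
24. n10.acc = 10  [len(S₁.lim) + 7]
25. n10.wid = "vyyrp"  [S₁.wid ++ S₂.lim]
26. n2.lim = "wkmvyyrp"  [S₁.lim ++ S₁.wid]
27. n2.acc = -4  [A.hot + S₁.acc - 36]
28. n2.wid = "wkmvyyrp"  [S₁.lim ++ S₁.wid]
29. n1.hot = 16  [16]
30. n16.lab = 1  [A.hot - 15]
31. n17.fin = "zp"  [terminal]
32. n16.off = 19  [19]
33. n0.lim = "xw"  ["xw"]
34. n0.acc = 8  [A.hot - 8]
35. n0.wid = "yz"  ["yz"]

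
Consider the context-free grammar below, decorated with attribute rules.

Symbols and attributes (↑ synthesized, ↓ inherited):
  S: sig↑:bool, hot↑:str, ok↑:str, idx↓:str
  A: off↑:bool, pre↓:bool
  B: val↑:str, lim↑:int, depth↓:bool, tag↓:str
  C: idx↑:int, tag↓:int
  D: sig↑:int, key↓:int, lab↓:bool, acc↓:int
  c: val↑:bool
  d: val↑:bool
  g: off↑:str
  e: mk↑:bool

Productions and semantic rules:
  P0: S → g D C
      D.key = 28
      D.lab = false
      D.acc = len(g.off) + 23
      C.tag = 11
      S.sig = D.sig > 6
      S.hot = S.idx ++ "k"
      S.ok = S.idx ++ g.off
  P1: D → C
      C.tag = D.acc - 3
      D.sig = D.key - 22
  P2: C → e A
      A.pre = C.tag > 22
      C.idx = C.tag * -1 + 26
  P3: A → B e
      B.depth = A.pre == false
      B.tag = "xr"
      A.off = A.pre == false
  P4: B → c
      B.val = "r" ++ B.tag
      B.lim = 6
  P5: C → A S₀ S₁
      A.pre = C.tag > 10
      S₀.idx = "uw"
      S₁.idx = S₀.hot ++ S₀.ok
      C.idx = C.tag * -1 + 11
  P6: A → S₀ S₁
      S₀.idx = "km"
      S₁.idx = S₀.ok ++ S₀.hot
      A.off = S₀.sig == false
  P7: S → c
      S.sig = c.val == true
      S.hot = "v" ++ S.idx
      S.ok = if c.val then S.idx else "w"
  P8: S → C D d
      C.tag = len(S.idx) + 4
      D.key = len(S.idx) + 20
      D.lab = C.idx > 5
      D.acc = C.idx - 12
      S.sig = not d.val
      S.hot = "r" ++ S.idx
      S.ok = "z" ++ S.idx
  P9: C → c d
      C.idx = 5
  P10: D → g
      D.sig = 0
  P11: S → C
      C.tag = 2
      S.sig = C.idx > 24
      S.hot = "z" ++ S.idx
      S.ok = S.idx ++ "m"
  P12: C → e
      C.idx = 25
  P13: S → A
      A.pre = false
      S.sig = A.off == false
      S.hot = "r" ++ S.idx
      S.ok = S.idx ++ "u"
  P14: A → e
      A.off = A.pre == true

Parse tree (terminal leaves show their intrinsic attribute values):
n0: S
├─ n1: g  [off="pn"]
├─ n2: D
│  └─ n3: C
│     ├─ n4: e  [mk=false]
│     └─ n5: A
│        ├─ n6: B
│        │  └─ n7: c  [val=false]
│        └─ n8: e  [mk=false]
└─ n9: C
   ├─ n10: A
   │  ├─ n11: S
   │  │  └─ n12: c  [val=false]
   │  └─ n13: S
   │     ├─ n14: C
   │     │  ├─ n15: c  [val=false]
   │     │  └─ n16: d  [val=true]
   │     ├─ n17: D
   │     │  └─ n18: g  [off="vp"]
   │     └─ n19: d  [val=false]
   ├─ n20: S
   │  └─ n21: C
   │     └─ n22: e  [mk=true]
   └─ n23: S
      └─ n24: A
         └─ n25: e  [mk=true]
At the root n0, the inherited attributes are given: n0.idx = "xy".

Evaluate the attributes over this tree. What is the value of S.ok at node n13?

1. n0.idx = "xy"  [given at root]
2. n1.off = "pn"  [terminal]
3. n2.key = 28  [28]
4. n2.lab = false  [false]
5. n2.acc = 25  [len(g.off) + 23]
6. n3.tag = 22  [D.acc - 3]
7. n4.mk = false  [terminal]
8. n5.pre = false  [C.tag > 22]
9. n6.depth = true  [A.pre == false]
10. n6.tag = "xr"  ["xr"]
11. n7.val = false  [terminal]
12. n6.val = "rxr"  ["r" ++ B.tag]
13. n6.lim = 6  [6]
14. n8.mk = false  [terminal]
15. n5.off = true  [A.pre == false]
16. n3.idx = 4  [C.tag * -1 + 26]
17. n2.sig = 6  [D.key - 22]
18. n9.tag = 11  [11]
19. n10.pre = true  [C.tag > 10]
20. n11.idx = "km"  ["km"]
21. n12.val = false  [terminal]
22. n11.sig = false  [c.val == true]
23. n11.hot = "vkm"  ["v" ++ S.idx]
24. n11.ok = "w"  [if c.val then S.idx else "w"]
25. n13.idx = "wvkm"  [S₀.ok ++ S₀.hot]
26. n14.tag = 8  [len(S.idx) + 4]
27. n15.val = false  [terminal]
28. n16.val = true  [terminal]
29. n14.idx = 5  [5]
30. n17.key = 24  [len(S.idx) + 20]
31. n17.lab = false  [C.idx > 5]
32. n17.acc = -7  [C.idx - 12]
33. n18.off = "vp"  [terminal]
34. n17.sig = 0  [0]
35. n19.val = false  [terminal]
36. n13.sig = true  [not d.val]
37. n13.hot = "rwvkm"  ["r" ++ S.idx]
38. n13.ok = "zwvkm"  ["z" ++ S.idx]
39. n10.off = true  [S₀.sig == false]
40. n20.idx = "uw"  ["uw"]
41. n21.tag = 2  [2]
42. n22.mk = true  [terminal]
43. n21.idx = 25  [25]
44. n20.sig = true  [C.idx > 24]
45. n20.hot = "zuw"  ["z" ++ S.idx]
46. n20.ok = "uwm"  [S.idx ++ "m"]
47. n23.idx = "zuwuwm"  [S₀.hot ++ S₀.ok]
48. n24.pre = false  [false]
49. n25.mk = true  [terminal]
50. n24.off = false  [A.pre == true]
51. n23.sig = true  [A.off == false]
52. n23.hot = "rzuwuwm"  ["r" ++ S.idx]
53. n23.ok = "zuwuwmu"  [S.idx ++ "u"]
54. n9.idx = 0  [C.tag * -1 + 11]
55. n0.sig = false  [D.sig > 6]
56. n0.hot = "xyk"  [S.idx ++ "k"]
57. n0.ok = "xypn"  [S.idx ++ g.off]

"zwvkm"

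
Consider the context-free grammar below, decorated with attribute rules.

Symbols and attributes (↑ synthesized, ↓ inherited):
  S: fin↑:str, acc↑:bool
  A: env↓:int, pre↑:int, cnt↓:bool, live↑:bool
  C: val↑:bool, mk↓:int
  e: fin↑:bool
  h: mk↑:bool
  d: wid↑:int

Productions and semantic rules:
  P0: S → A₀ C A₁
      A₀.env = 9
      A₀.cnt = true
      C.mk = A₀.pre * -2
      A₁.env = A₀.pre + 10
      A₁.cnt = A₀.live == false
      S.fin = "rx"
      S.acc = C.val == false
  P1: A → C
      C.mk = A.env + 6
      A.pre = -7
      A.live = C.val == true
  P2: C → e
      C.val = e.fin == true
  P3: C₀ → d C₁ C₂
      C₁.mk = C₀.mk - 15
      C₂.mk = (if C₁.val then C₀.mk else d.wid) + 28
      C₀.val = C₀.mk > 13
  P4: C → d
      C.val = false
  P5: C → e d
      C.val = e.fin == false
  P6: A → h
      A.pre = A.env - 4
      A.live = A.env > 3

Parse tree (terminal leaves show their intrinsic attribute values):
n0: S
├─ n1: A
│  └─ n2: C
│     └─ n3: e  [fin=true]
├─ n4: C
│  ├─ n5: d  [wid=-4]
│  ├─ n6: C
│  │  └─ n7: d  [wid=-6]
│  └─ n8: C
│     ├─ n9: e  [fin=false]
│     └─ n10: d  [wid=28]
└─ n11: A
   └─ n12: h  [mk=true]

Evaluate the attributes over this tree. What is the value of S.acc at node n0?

false

1. n1.env = 9  [9]
2. n1.cnt = true  [true]
3. n2.mk = 15  [A.env + 6]
4. n3.fin = true  [terminal]
5. n2.val = true  [e.fin == true]
6. n1.pre = -7  [-7]
7. n1.live = true  [C.val == true]
8. n4.mk = 14  [A₀.pre * -2]
9. n5.wid = -4  [terminal]
10. n6.mk = -1  [C₀.mk - 15]
11. n7.wid = -6  [terminal]
12. n6.val = false  [false]
13. n8.mk = 24  [(if C₁.val then C₀.mk else d.wid) + 28]
14. n9.fin = false  [terminal]
15. n10.wid = 28  [terminal]
16. n8.val = true  [e.fin == false]
17. n4.val = true  [C₀.mk > 13]
18. n11.env = 3  [A₀.pre + 10]
19. n11.cnt = false  [A₀.live == false]
20. n12.mk = true  [terminal]
21. n11.pre = -1  [A.env - 4]
22. n11.live = false  [A.env > 3]
23. n0.fin = "rx"  ["rx"]
24. n0.acc = false  [C.val == false]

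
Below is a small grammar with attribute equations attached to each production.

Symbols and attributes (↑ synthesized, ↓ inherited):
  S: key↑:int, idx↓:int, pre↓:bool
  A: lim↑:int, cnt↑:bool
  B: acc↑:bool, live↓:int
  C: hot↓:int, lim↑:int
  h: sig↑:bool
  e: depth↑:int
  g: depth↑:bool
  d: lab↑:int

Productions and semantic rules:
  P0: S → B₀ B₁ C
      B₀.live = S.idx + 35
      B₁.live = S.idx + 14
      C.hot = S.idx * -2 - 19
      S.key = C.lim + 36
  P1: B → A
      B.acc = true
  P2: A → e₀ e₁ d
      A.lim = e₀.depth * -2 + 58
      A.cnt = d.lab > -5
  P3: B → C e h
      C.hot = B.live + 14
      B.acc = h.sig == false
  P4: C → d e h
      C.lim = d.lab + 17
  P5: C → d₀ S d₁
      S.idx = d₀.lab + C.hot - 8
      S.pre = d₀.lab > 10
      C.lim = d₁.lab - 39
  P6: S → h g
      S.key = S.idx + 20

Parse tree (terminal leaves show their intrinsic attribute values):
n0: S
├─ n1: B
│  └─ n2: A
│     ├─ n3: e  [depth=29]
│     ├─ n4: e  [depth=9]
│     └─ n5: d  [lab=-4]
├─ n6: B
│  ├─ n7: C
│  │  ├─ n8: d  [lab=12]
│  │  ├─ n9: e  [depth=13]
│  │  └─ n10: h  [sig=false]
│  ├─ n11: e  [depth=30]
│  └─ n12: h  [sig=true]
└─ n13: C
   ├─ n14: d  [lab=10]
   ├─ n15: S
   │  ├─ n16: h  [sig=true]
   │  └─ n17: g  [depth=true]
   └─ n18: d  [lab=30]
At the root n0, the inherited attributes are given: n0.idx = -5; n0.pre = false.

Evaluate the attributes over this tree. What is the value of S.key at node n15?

13

1. n0.idx = -5  [given at root]
2. n0.pre = false  [given at root]
3. n1.live = 30  [S.idx + 35]
4. n3.depth = 29  [terminal]
5. n4.depth = 9  [terminal]
6. n5.lab = -4  [terminal]
7. n2.lim = 0  [e₀.depth * -2 + 58]
8. n2.cnt = true  [d.lab > -5]
9. n1.acc = true  [true]
10. n6.live = 9  [S.idx + 14]
11. n7.hot = 23  [B.live + 14]
12. n8.lab = 12  [terminal]
13. n9.depth = 13  [terminal]
14. n10.sig = false  [terminal]
15. n7.lim = 29  [d.lab + 17]
16. n11.depth = 30  [terminal]
17. n12.sig = true  [terminal]
18. n6.acc = false  [h.sig == false]
19. n13.hot = -9  [S.idx * -2 - 19]
20. n14.lab = 10  [terminal]
21. n15.idx = -7  [d₀.lab + C.hot - 8]
22. n15.pre = false  [d₀.lab > 10]
23. n16.sig = true  [terminal]
24. n17.depth = true  [terminal]
25. n15.key = 13  [S.idx + 20]
26. n18.lab = 30  [terminal]
27. n13.lim = -9  [d₁.lab - 39]
28. n0.key = 27  [C.lim + 36]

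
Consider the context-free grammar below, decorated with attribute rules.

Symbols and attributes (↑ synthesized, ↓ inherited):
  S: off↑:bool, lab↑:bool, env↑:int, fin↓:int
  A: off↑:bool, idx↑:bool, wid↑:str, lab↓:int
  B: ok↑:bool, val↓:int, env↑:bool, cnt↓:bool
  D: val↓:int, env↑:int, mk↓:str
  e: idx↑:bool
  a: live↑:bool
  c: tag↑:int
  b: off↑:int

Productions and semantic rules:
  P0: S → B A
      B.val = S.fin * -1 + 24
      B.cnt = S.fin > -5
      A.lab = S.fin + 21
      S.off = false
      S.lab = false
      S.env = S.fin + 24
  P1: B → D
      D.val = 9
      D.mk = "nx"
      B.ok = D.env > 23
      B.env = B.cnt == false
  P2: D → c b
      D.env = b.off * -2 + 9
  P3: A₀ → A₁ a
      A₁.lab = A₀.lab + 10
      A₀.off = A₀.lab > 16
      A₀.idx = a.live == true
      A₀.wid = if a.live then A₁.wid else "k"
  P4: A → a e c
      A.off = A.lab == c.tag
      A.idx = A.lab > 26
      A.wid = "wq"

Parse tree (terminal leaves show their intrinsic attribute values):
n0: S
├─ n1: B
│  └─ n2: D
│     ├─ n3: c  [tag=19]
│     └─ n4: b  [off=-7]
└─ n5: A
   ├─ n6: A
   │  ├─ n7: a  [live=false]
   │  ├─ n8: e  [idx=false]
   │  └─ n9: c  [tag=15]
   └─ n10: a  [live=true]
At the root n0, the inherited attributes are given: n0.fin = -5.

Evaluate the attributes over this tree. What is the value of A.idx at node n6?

1. n0.fin = -5  [given at root]
2. n1.val = 29  [S.fin * -1 + 24]
3. n1.cnt = false  [S.fin > -5]
4. n2.val = 9  [9]
5. n2.mk = "nx"  ["nx"]
6. n3.tag = 19  [terminal]
7. n4.off = -7  [terminal]
8. n2.env = 23  [b.off * -2 + 9]
9. n1.ok = false  [D.env > 23]
10. n1.env = true  [B.cnt == false]
11. n5.lab = 16  [S.fin + 21]
12. n6.lab = 26  [A₀.lab + 10]
13. n7.live = false  [terminal]
14. n8.idx = false  [terminal]
15. n9.tag = 15  [terminal]
16. n6.off = false  [A.lab == c.tag]
17. n6.idx = false  [A.lab > 26]
18. n6.wid = "wq"  ["wq"]
19. n10.live = true  [terminal]
20. n5.off = false  [A₀.lab > 16]
21. n5.idx = true  [a.live == true]
22. n5.wid = "wq"  [if a.live then A₁.wid else "k"]
23. n0.off = false  [false]
24. n0.lab = false  [false]
25. n0.env = 19  [S.fin + 24]

false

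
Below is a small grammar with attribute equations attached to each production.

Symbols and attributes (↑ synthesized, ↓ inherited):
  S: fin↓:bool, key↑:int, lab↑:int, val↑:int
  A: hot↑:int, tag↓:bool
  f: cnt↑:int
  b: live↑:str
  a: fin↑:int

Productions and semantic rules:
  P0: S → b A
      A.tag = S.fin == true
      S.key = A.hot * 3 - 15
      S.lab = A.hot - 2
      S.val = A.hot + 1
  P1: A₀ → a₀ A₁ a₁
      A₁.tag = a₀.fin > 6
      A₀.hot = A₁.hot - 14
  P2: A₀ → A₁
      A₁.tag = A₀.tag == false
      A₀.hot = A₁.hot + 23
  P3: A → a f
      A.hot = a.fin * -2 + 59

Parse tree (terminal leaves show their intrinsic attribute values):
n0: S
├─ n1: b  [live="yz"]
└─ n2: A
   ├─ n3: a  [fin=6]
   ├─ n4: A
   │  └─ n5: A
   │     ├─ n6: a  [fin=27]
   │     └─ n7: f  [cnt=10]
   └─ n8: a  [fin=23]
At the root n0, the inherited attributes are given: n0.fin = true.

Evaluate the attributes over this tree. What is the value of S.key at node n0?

27

1. n0.fin = true  [given at root]
2. n1.live = "yz"  [terminal]
3. n2.tag = true  [S.fin == true]
4. n3.fin = 6  [terminal]
5. n4.tag = false  [a₀.fin > 6]
6. n5.tag = true  [A₀.tag == false]
7. n6.fin = 27  [terminal]
8. n7.cnt = 10  [terminal]
9. n5.hot = 5  [a.fin * -2 + 59]
10. n4.hot = 28  [A₁.hot + 23]
11. n8.fin = 23  [terminal]
12. n2.hot = 14  [A₁.hot - 14]
13. n0.key = 27  [A.hot * 3 - 15]
14. n0.lab = 12  [A.hot - 2]
15. n0.val = 15  [A.hot + 1]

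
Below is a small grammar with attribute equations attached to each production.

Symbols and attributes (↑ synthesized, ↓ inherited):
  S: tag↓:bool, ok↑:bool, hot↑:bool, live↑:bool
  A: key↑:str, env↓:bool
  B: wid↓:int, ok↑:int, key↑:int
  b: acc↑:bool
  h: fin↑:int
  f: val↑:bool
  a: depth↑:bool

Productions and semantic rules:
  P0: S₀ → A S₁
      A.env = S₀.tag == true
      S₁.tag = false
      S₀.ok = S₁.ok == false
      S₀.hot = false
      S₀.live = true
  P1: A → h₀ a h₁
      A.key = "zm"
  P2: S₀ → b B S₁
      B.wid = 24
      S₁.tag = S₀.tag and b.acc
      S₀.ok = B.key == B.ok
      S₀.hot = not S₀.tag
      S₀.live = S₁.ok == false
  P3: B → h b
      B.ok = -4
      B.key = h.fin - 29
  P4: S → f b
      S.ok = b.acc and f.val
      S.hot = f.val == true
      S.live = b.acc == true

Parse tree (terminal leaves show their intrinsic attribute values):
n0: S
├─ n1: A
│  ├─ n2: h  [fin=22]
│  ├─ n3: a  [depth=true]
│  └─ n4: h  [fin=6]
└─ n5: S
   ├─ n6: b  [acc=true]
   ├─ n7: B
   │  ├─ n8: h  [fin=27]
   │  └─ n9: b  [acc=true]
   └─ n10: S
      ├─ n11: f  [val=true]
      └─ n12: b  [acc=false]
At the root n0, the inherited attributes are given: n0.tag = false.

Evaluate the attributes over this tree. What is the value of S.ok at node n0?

true

1. n0.tag = false  [given at root]
2. n1.env = false  [S₀.tag == true]
3. n2.fin = 22  [terminal]
4. n3.depth = true  [terminal]
5. n4.fin = 6  [terminal]
6. n1.key = "zm"  ["zm"]
7. n5.tag = false  [false]
8. n6.acc = true  [terminal]
9. n7.wid = 24  [24]
10. n8.fin = 27  [terminal]
11. n9.acc = true  [terminal]
12. n7.ok = -4  [-4]
13. n7.key = -2  [h.fin - 29]
14. n10.tag = false  [S₀.tag and b.acc]
15. n11.val = true  [terminal]
16. n12.acc = false  [terminal]
17. n10.ok = false  [b.acc and f.val]
18. n10.hot = true  [f.val == true]
19. n10.live = false  [b.acc == true]
20. n5.ok = false  [B.key == B.ok]
21. n5.hot = true  [not S₀.tag]
22. n5.live = true  [S₁.ok == false]
23. n0.ok = true  [S₁.ok == false]
24. n0.hot = false  [false]
25. n0.live = true  [true]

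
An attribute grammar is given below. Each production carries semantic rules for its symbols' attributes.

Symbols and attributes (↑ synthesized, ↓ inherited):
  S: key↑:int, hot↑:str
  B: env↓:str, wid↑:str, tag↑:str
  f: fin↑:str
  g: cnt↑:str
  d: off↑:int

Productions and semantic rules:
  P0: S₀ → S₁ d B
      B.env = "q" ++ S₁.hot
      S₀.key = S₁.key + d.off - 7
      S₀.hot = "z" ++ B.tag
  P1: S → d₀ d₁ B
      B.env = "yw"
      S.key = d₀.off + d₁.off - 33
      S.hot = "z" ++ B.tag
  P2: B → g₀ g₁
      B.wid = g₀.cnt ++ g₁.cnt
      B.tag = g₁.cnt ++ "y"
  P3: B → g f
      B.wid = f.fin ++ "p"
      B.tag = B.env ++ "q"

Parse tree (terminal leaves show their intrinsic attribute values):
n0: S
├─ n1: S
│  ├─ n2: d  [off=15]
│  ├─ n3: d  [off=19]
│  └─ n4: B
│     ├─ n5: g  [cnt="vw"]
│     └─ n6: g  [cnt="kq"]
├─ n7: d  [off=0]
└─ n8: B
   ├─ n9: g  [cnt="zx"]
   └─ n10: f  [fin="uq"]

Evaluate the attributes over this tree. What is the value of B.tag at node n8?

1. n2.off = 15  [terminal]
2. n3.off = 19  [terminal]
3. n4.env = "yw"  ["yw"]
4. n5.cnt = "vw"  [terminal]
5. n6.cnt = "kq"  [terminal]
6. n4.wid = "vwkq"  [g₀.cnt ++ g₁.cnt]
7. n4.tag = "kqy"  [g₁.cnt ++ "y"]
8. n1.key = 1  [d₀.off + d₁.off - 33]
9. n1.hot = "zkqy"  ["z" ++ B.tag]
10. n7.off = 0  [terminal]
11. n8.env = "qzkqy"  ["q" ++ S₁.hot]
12. n9.cnt = "zx"  [terminal]
13. n10.fin = "uq"  [terminal]
14. n8.wid = "uqp"  [f.fin ++ "p"]
15. n8.tag = "qzkqyq"  [B.env ++ "q"]
16. n0.key = -6  [S₁.key + d.off - 7]
17. n0.hot = "zqzkqyq"  ["z" ++ B.tag]

"qzkqyq"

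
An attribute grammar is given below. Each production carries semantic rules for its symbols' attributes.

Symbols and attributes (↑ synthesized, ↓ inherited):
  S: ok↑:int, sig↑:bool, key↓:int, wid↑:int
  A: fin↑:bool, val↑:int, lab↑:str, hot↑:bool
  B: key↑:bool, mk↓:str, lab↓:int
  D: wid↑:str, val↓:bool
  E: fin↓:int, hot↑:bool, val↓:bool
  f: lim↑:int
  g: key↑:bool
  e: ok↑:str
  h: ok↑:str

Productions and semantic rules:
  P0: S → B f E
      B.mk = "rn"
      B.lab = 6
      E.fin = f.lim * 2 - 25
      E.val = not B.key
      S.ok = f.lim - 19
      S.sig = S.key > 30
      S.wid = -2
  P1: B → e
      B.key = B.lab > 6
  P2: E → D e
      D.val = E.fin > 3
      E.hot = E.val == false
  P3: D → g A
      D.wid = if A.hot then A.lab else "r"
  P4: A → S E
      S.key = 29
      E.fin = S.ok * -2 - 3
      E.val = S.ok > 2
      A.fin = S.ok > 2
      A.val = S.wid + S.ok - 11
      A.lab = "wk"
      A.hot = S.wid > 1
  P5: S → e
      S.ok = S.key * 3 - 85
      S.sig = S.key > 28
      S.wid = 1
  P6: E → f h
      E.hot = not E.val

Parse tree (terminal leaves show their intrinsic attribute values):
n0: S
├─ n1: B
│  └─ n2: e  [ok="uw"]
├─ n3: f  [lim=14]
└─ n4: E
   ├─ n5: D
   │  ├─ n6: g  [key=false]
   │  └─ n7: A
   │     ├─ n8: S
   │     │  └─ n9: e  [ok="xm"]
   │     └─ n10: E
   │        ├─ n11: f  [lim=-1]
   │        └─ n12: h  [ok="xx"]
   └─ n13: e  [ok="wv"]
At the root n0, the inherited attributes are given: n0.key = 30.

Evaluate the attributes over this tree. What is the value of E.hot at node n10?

true

1. n0.key = 30  [given at root]
2. n1.mk = "rn"  ["rn"]
3. n1.lab = 6  [6]
4. n2.ok = "uw"  [terminal]
5. n1.key = false  [B.lab > 6]
6. n3.lim = 14  [terminal]
7. n4.fin = 3  [f.lim * 2 - 25]
8. n4.val = true  [not B.key]
9. n5.val = false  [E.fin > 3]
10. n6.key = false  [terminal]
11. n8.key = 29  [29]
12. n9.ok = "xm"  [terminal]
13. n8.ok = 2  [S.key * 3 - 85]
14. n8.sig = true  [S.key > 28]
15. n8.wid = 1  [1]
16. n10.fin = -7  [S.ok * -2 - 3]
17. n10.val = false  [S.ok > 2]
18. n11.lim = -1  [terminal]
19. n12.ok = "xx"  [terminal]
20. n10.hot = true  [not E.val]
21. n7.fin = false  [S.ok > 2]
22. n7.val = -8  [S.wid + S.ok - 11]
23. n7.lab = "wk"  ["wk"]
24. n7.hot = false  [S.wid > 1]
25. n5.wid = "r"  [if A.hot then A.lab else "r"]
26. n13.ok = "wv"  [terminal]
27. n4.hot = false  [E.val == false]
28. n0.ok = -5  [f.lim - 19]
29. n0.sig = false  [S.key > 30]
30. n0.wid = -2  [-2]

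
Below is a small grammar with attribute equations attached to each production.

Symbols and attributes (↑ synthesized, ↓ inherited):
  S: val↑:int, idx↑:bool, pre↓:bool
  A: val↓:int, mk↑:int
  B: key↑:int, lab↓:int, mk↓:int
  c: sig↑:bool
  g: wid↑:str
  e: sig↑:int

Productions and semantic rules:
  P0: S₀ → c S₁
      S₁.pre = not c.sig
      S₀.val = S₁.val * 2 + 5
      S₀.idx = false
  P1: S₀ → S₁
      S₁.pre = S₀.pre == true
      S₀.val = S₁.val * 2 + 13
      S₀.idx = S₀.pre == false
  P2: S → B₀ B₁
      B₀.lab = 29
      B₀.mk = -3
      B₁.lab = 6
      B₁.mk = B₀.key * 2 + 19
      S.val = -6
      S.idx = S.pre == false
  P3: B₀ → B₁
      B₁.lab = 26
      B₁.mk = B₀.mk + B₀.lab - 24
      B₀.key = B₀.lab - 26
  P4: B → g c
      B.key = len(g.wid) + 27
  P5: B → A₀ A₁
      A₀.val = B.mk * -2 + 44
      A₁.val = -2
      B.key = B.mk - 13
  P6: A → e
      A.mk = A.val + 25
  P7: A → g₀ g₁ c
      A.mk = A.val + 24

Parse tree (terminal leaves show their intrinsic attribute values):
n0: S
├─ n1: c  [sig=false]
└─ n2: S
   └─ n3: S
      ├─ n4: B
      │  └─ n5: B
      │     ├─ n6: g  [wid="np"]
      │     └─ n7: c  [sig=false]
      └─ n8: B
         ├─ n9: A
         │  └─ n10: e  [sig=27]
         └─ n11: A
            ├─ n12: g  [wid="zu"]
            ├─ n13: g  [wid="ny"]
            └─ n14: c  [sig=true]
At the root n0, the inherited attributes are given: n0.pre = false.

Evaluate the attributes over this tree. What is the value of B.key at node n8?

12

1. n0.pre = false  [given at root]
2. n1.sig = false  [terminal]
3. n2.pre = true  [not c.sig]
4. n3.pre = true  [S₀.pre == true]
5. n4.lab = 29  [29]
6. n4.mk = -3  [-3]
7. n5.lab = 26  [26]
8. n5.mk = 2  [B₀.mk + B₀.lab - 24]
9. n6.wid = "np"  [terminal]
10. n7.sig = false  [terminal]
11. n5.key = 29  [len(g.wid) + 27]
12. n4.key = 3  [B₀.lab - 26]
13. n8.lab = 6  [6]
14. n8.mk = 25  [B₀.key * 2 + 19]
15. n9.val = -6  [B.mk * -2 + 44]
16. n10.sig = 27  [terminal]
17. n9.mk = 19  [A.val + 25]
18. n11.val = -2  [-2]
19. n12.wid = "zu"  [terminal]
20. n13.wid = "ny"  [terminal]
21. n14.sig = true  [terminal]
22. n11.mk = 22  [A.val + 24]
23. n8.key = 12  [B.mk - 13]
24. n3.val = -6  [-6]
25. n3.idx = false  [S.pre == false]
26. n2.val = 1  [S₁.val * 2 + 13]
27. n2.idx = false  [S₀.pre == false]
28. n0.val = 7  [S₁.val * 2 + 5]
29. n0.idx = false  [false]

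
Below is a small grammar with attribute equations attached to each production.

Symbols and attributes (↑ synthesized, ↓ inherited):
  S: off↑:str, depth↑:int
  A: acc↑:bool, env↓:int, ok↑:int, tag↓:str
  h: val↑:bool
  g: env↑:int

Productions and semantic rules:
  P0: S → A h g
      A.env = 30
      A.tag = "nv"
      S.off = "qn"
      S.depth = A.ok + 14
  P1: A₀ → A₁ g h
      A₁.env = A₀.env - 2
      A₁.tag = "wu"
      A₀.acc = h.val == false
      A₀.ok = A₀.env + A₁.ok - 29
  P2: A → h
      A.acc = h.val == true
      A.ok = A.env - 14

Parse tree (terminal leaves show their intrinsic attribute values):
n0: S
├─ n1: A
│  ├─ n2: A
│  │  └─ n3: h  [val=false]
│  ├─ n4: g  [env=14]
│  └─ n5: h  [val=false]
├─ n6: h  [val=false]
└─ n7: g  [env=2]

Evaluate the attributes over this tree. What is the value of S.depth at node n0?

1. n1.env = 30  [30]
2. n1.tag = "nv"  ["nv"]
3. n2.env = 28  [A₀.env - 2]
4. n2.tag = "wu"  ["wu"]
5. n3.val = false  [terminal]
6. n2.acc = false  [h.val == true]
7. n2.ok = 14  [A.env - 14]
8. n4.env = 14  [terminal]
9. n5.val = false  [terminal]
10. n1.acc = true  [h.val == false]
11. n1.ok = 15  [A₀.env + A₁.ok - 29]
12. n6.val = false  [terminal]
13. n7.env = 2  [terminal]
14. n0.off = "qn"  ["qn"]
15. n0.depth = 29  [A.ok + 14]

29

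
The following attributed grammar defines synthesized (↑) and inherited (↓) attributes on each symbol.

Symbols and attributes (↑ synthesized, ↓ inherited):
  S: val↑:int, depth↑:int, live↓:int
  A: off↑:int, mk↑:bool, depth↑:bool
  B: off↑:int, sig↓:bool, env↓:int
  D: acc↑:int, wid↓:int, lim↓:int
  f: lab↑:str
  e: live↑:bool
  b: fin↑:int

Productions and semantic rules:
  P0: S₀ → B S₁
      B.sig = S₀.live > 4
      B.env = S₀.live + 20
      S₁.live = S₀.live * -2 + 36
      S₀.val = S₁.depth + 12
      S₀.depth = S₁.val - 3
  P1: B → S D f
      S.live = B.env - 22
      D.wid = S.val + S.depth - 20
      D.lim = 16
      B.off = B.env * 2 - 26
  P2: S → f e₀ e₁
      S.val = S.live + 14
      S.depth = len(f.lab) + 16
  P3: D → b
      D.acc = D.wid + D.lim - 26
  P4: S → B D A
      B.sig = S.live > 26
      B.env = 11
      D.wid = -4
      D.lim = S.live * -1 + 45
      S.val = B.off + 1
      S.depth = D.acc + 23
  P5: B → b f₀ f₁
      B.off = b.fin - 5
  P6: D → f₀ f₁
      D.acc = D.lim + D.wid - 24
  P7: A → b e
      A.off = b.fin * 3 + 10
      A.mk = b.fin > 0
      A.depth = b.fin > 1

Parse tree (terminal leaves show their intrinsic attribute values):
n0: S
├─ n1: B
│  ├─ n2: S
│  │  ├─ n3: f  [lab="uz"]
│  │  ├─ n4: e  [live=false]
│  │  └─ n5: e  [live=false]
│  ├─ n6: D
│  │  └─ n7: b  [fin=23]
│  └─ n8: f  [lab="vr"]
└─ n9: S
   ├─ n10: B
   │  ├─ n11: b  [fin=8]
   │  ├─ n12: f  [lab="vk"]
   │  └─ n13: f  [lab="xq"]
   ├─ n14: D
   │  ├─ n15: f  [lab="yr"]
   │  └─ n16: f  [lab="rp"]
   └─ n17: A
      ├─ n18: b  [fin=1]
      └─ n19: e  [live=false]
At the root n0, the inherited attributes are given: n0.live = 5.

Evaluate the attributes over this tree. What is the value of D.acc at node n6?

5

1. n0.live = 5  [given at root]
2. n1.sig = true  [S₀.live > 4]
3. n1.env = 25  [S₀.live + 20]
4. n2.live = 3  [B.env - 22]
5. n3.lab = "uz"  [terminal]
6. n4.live = false  [terminal]
7. n5.live = false  [terminal]
8. n2.val = 17  [S.live + 14]
9. n2.depth = 18  [len(f.lab) + 16]
10. n6.wid = 15  [S.val + S.depth - 20]
11. n6.lim = 16  [16]
12. n7.fin = 23  [terminal]
13. n6.acc = 5  [D.wid + D.lim - 26]
14. n8.lab = "vr"  [terminal]
15. n1.off = 24  [B.env * 2 - 26]
16. n9.live = 26  [S₀.live * -2 + 36]
17. n10.sig = false  [S.live > 26]
18. n10.env = 11  [11]
19. n11.fin = 8  [terminal]
20. n12.lab = "vk"  [terminal]
21. n13.lab = "xq"  [terminal]
22. n10.off = 3  [b.fin - 5]
23. n14.wid = -4  [-4]
24. n14.lim = 19  [S.live * -1 + 45]
25. n15.lab = "yr"  [terminal]
26. n16.lab = "rp"  [terminal]
27. n14.acc = -9  [D.lim + D.wid - 24]
28. n18.fin = 1  [terminal]
29. n19.live = false  [terminal]
30. n17.off = 13  [b.fin * 3 + 10]
31. n17.mk = true  [b.fin > 0]
32. n17.depth = false  [b.fin > 1]
33. n9.val = 4  [B.off + 1]
34. n9.depth = 14  [D.acc + 23]
35. n0.val = 26  [S₁.depth + 12]
36. n0.depth = 1  [S₁.val - 3]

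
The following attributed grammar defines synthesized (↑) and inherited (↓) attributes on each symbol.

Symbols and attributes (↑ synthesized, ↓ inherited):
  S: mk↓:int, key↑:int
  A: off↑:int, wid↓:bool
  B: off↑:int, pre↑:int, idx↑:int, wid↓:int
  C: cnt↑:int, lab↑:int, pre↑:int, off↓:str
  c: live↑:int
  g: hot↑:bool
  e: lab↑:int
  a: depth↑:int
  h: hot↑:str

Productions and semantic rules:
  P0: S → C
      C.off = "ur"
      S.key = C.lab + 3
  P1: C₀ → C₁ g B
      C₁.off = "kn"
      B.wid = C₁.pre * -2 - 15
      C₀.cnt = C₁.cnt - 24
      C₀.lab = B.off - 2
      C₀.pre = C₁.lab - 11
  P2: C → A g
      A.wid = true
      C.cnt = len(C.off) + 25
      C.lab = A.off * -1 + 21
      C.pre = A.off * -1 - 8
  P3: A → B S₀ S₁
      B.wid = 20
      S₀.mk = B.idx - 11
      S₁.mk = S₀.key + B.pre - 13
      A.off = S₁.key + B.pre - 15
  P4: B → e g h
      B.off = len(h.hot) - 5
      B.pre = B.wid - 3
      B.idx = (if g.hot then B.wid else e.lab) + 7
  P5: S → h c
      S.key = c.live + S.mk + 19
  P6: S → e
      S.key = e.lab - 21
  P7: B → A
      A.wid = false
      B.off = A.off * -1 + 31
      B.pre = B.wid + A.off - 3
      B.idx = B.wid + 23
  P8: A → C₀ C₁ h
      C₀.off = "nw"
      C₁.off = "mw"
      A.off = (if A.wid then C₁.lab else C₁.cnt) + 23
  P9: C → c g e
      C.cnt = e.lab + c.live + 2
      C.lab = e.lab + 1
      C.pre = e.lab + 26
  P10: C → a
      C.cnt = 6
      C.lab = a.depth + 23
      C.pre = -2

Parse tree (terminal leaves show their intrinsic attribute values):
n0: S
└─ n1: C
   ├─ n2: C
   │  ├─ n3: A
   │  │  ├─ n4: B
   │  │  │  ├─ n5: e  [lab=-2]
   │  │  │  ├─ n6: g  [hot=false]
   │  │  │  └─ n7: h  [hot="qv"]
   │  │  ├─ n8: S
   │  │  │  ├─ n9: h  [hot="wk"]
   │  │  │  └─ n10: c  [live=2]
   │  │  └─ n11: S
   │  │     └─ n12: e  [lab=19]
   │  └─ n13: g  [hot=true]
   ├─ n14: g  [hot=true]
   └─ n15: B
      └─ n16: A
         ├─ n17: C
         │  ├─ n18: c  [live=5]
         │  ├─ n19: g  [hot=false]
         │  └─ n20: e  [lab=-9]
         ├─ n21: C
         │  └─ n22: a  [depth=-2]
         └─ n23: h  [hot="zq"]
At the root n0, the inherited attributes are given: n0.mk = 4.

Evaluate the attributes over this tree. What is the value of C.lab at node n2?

21

1. n0.mk = 4  [given at root]
2. n1.off = "ur"  ["ur"]
3. n2.off = "kn"  ["kn"]
4. n3.wid = true  [true]
5. n4.wid = 20  [20]
6. n5.lab = -2  [terminal]
7. n6.hot = false  [terminal]
8. n7.hot = "qv"  [terminal]
9. n4.off = -3  [len(h.hot) - 5]
10. n4.pre = 17  [B.wid - 3]
11. n4.idx = 5  [(if g.hot then B.wid else e.lab) + 7]
12. n8.mk = -6  [B.idx - 11]
13. n9.hot = "wk"  [terminal]
14. n10.live = 2  [terminal]
15. n8.key = 15  [c.live + S.mk + 19]
16. n11.mk = 19  [S₀.key + B.pre - 13]
17. n12.lab = 19  [terminal]
18. n11.key = -2  [e.lab - 21]
19. n3.off = 0  [S₁.key + B.pre - 15]
20. n13.hot = true  [terminal]
21. n2.cnt = 27  [len(C.off) + 25]
22. n2.lab = 21  [A.off * -1 + 21]
23. n2.pre = -8  [A.off * -1 - 8]
24. n14.hot = true  [terminal]
25. n15.wid = 1  [C₁.pre * -2 - 15]
26. n16.wid = false  [false]
27. n17.off = "nw"  ["nw"]
28. n18.live = 5  [terminal]
29. n19.hot = false  [terminal]
30. n20.lab = -9  [terminal]
31. n17.cnt = -2  [e.lab + c.live + 2]
32. n17.lab = -8  [e.lab + 1]
33. n17.pre = 17  [e.lab + 26]
34. n21.off = "mw"  ["mw"]
35. n22.depth = -2  [terminal]
36. n21.cnt = 6  [6]
37. n21.lab = 21  [a.depth + 23]
38. n21.pre = -2  [-2]
39. n23.hot = "zq"  [terminal]
40. n16.off = 29  [(if A.wid then C₁.lab else C₁.cnt) + 23]
41. n15.off = 2  [A.off * -1 + 31]
42. n15.pre = 27  [B.wid + A.off - 3]
43. n15.idx = 24  [B.wid + 23]
44. n1.cnt = 3  [C₁.cnt - 24]
45. n1.lab = 0  [B.off - 2]
46. n1.pre = 10  [C₁.lab - 11]
47. n0.key = 3  [C.lab + 3]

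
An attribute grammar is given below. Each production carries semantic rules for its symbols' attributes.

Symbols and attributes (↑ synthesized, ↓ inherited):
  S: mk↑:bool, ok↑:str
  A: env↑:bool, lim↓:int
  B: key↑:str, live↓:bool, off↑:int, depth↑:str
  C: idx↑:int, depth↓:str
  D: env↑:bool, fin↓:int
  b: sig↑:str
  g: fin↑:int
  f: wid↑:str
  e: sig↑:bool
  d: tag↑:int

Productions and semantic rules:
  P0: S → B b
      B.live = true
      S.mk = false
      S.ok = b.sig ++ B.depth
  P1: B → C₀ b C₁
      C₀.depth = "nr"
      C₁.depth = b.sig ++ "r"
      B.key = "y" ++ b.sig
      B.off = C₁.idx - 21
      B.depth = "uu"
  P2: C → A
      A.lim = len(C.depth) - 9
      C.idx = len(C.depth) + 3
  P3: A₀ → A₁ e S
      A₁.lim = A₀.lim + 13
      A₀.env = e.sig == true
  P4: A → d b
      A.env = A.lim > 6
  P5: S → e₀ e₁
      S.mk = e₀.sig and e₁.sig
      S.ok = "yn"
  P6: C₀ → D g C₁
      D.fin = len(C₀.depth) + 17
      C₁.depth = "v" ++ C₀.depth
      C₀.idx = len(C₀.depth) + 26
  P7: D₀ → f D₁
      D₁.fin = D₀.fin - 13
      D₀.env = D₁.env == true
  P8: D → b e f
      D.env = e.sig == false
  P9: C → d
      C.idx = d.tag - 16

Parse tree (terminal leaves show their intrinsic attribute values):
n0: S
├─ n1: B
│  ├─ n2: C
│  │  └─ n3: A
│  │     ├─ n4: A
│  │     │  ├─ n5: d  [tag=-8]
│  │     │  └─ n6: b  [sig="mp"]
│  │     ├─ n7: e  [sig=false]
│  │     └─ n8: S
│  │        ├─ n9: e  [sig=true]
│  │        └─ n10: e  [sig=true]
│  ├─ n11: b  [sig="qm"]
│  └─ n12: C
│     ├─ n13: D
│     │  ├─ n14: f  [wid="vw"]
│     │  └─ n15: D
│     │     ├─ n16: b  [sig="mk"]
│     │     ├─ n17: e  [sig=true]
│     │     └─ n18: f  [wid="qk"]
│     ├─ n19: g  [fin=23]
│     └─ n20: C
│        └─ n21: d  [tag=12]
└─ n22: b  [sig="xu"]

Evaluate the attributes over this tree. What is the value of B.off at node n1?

1. n1.live = true  [true]
2. n2.depth = "nr"  ["nr"]
3. n3.lim = -7  [len(C.depth) - 9]
4. n4.lim = 6  [A₀.lim + 13]
5. n5.tag = -8  [terminal]
6. n6.sig = "mp"  [terminal]
7. n4.env = false  [A.lim > 6]
8. n7.sig = false  [terminal]
9. n9.sig = true  [terminal]
10. n10.sig = true  [terminal]
11. n8.mk = true  [e₀.sig and e₁.sig]
12. n8.ok = "yn"  ["yn"]
13. n3.env = false  [e.sig == true]
14. n2.idx = 5  [len(C.depth) + 3]
15. n11.sig = "qm"  [terminal]
16. n12.depth = "qmr"  [b.sig ++ "r"]
17. n13.fin = 20  [len(C₀.depth) + 17]
18. n14.wid = "vw"  [terminal]
19. n15.fin = 7  [D₀.fin - 13]
20. n16.sig = "mk"  [terminal]
21. n17.sig = true  [terminal]
22. n18.wid = "qk"  [terminal]
23. n15.env = false  [e.sig == false]
24. n13.env = false  [D₁.env == true]
25. n19.fin = 23  [terminal]
26. n20.depth = "vqmr"  ["v" ++ C₀.depth]
27. n21.tag = 12  [terminal]
28. n20.idx = -4  [d.tag - 16]
29. n12.idx = 29  [len(C₀.depth) + 26]
30. n1.key = "yqm"  ["y" ++ b.sig]
31. n1.off = 8  [C₁.idx - 21]
32. n1.depth = "uu"  ["uu"]
33. n22.sig = "xu"  [terminal]
34. n0.mk = false  [false]
35. n0.ok = "xuuu"  [b.sig ++ B.depth]

8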